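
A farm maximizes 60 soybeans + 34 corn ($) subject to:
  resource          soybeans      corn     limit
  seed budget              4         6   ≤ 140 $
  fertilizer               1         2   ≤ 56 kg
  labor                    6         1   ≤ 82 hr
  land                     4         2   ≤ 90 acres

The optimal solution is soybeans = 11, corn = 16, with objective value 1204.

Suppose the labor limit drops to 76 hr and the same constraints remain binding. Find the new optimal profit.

1162

Binding: seed budget and labor. Non-binding: fertilizer (13 unused), land (14 unused).
Since fertilizer, land are not tight, their duals are 0.
Dual feasibility on the basic columns requires 4·y_seed budget + 6·y_labor = 60, 6·y_seed budget + 1·y_labor = 34.
This yields shadow prices y_seed budget = 4.5, y_labor = 7.
Δz = y_labor·Δb = 7 × (-6) = -42, so new z* = 1204 − 42 = 1162.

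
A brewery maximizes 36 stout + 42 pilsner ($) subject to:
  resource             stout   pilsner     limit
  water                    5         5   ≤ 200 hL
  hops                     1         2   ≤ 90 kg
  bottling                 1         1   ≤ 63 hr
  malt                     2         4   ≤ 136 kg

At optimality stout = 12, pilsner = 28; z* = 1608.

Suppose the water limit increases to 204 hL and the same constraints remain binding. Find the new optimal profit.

1632

Check each constraint at x*: water 200/200 (tight); hops 68/90 (slack 22); bottling 40/63 (slack 23); malt 136/136 (tight).
Slack constraints have shadow price 0 (complementary slackness).
Dual feasibility on the basic columns requires 5·y_water + 2·y_malt = 36, 5·y_water + 4·y_malt = 42.
Solving: y_water = 6, y_malt = 3.
Δz = y_water·Δb = 6 × (4) = 24, so new z* = 1608 + 24 = 1632.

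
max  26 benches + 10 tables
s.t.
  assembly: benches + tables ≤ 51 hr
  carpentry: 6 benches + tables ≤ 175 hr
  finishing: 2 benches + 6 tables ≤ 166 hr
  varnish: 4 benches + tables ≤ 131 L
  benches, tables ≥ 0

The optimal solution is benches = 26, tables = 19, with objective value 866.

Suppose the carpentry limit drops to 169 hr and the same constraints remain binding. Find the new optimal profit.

842

Check each constraint at x*: assembly 45/51 (slack 6); carpentry 175/175 (tight); finishing 166/166 (tight); varnish 123/131 (slack 8).
Slack constraints have shadow price 0 (complementary slackness).
The binding rows give the dual system: 6·y_carpentry + 2·y_finishing = 26 and 1·y_carpentry + 6·y_finishing = 10.
This yields shadow prices y_carpentry = 4, y_finishing = 1.
Δz = y_carpentry·Δb = 4 × (-6) = -24, so new z* = 866 − 24 = 842.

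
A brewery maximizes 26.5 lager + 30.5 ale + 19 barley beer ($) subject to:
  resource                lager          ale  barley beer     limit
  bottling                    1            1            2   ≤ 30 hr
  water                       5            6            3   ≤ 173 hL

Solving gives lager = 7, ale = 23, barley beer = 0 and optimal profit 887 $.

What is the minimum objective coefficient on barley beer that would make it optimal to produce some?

25

At the optimum: bottling uses 30 of 30 (binding); water uses 173 of 173 (binding).
Dual feasibility on the basic columns requires 1·y_bottling + 5·y_water = 26.5, 1·y_bottling + 6·y_water = 30.5.
→ y_bottling = 6.5 and y_water = 4.
barley beer enters the basis when its profit ≥ yᵀa₃ = 6.5·2 + 4·3 = 25.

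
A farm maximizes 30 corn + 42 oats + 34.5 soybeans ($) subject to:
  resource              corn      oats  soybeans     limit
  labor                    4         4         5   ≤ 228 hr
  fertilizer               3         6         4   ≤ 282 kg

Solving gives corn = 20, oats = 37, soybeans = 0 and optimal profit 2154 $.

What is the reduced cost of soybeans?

Both labor and fertilizer are binding at x*.
The binding rows give the dual system: 4·y_labor + 3·y_fertilizer = 30 and 4·y_labor + 6·y_fertilizer = 42.
→ y_labor = 4.5 and y_fertilizer = 4.
Reduced cost of soybeans: c₃ − yᵀa₃ = 34.5 − (4.5·5 + 4·4) = 34.5 − 38.5 = -4.

-4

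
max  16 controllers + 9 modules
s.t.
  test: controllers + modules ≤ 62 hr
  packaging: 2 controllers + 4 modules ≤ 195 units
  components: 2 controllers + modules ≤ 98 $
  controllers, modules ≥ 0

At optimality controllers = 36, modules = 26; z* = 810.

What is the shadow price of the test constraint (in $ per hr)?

2

At the optimum: test uses 62 of 62 (binding); packaging uses 176 of 195 (slack = 19); components uses 98 of 98 (binding).
Since packaging is not tight, its dual is 0.
The binding rows give the dual system: 1·y_test + 2·y_components = 16 and 1·y_test + 1·y_components = 9.
Solving: y_test = 2, y_components = 7.
Shadow price of test = 2.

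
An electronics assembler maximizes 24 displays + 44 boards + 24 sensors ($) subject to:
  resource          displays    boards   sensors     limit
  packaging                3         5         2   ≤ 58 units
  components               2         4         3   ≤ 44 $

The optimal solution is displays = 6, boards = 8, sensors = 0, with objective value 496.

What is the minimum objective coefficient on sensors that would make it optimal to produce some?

26

At the optimum: packaging uses 58 of 58 (binding); components uses 44 of 44 (binding).
From A_Bᵀ y = c: 3·y_packaging + 2·y_components = 24; 5·y_packaging + 4·y_components = 44.
Solving: y_packaging = 4, y_components = 6.
sensors enters the basis when its profit ≥ yᵀa₃ = 4·2 + 6·3 = 26.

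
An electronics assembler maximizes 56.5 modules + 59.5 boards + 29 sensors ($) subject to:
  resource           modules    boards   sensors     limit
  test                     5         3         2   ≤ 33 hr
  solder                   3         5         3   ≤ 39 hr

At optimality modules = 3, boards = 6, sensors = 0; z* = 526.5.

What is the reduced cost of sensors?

Both test and solder are binding at x*.
The binding rows give the dual system: 5·y_test + 3·y_solder = 56.5 and 3·y_test + 5·y_solder = 59.5.
Solving: y_test = 6.5, y_solder = 8.
Reduced cost of sensors: c₃ − yᵀa₃ = 29 − (6.5·2 + 8·3) = 29 − 37 = -8.

-8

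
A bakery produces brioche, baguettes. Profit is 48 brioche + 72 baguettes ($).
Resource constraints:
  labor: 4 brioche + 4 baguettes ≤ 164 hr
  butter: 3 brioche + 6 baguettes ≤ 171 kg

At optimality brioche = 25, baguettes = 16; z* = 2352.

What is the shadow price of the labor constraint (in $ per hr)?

6

Both labor and butter are binding at x*.
From A_Bᵀ y = c: 4·y_labor + 3·y_butter = 48; 4·y_labor + 6·y_butter = 72.
→ y_labor = 6 and y_butter = 8.
Shadow price of labor = 6.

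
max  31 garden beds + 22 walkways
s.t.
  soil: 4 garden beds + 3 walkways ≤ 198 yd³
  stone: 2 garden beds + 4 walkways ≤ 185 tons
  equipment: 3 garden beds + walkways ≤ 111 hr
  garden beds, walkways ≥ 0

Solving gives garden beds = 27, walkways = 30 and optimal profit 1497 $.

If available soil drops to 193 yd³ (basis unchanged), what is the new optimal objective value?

1462

Check each constraint at x*: soil 198/198 (tight); stone 174/185 (slack 11); equipment 111/111 (tight).
Slack constraints have shadow price 0 (complementary slackness).
Dual feasibility on the basic columns requires 4·y_soil + 3·y_equipment = 31, 3·y_soil + 1·y_equipment = 22.
→ y_soil = 7 and y_equipment = 1.
Δz = y_soil·Δb = 7 × (-5) = -35, so new z* = 1497 − 35 = 1462.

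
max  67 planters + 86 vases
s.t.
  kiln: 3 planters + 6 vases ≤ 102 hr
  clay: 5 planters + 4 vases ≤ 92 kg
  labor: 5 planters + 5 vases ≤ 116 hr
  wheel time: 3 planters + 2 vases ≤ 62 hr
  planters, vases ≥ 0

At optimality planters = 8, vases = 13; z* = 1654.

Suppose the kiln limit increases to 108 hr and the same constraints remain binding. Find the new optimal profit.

Binding: kiln and clay. Non-binding: labor (11 unused), wheel time (12 unused).
Slack constraints have shadow price 0 (complementary slackness).
Dual feasibility on the basic columns requires 3·y_kiln + 5·y_clay = 67, 6·y_kiln + 4·y_clay = 86.
This yields shadow prices y_kiln = 9, y_clay = 8.
Δz = y_kiln·Δb = 9 × (6) = 54, so new z* = 1654 + 54 = 1708.

1708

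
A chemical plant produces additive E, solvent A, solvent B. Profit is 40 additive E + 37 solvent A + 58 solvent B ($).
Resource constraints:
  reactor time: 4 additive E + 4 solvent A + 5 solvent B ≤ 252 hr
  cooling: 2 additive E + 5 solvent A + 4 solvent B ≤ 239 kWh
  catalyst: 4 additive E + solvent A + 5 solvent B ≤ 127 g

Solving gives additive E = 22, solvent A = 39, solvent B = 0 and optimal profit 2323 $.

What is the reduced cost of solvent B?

-1

Binding: cooling and catalyst. Non-binding: reactor time (8 unused).
Since reactor time is not tight, its dual is 0.
Dual feasibility on the basic columns requires 2·y_cooling + 4·y_catalyst = 40, 5·y_cooling + 1·y_catalyst = 37.
→ y_cooling = 6 and y_catalyst = 7.
Reduced cost of solvent B: c₃ − yᵀa₃ = 58 − (6·4 + 7·5) = 58 − 59 = -1.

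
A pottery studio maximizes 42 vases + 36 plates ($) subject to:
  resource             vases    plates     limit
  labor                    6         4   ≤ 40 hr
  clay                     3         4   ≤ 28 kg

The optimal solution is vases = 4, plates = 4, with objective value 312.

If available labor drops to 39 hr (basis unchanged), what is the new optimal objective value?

At the optimum: labor uses 40 of 40 (binding); clay uses 28 of 28 (binding).
The binding rows give the dual system: 6·y_labor + 3·y_clay = 42 and 4·y_labor + 4·y_clay = 36.
Solving: y_labor = 5, y_clay = 4.
Δz = y_labor·Δb = 5 × (-1) = -5, so new z* = 312 − 5 = 307.

307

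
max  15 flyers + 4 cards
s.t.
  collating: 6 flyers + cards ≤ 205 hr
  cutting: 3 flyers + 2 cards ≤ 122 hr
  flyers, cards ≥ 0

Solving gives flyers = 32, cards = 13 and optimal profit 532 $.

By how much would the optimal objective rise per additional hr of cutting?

1

Both collating and cutting are binding at x*.
From A_Bᵀ y = c: 6·y_collating + 3·y_cutting = 15; 1·y_collating + 2·y_cutting = 4.
→ y_collating = 2 and y_cutting = 1.
Shadow price of cutting = 1.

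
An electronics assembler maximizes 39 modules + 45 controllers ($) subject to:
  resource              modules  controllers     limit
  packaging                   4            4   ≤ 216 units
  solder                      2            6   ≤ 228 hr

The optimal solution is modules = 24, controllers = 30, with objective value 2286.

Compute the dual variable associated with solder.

1.5

Check each constraint at x*: packaging 216/216 (tight); solder 228/228 (tight).
Dual feasibility on the basic columns requires 4·y_packaging + 2·y_solder = 39, 4·y_packaging + 6·y_solder = 45.
→ y_packaging = 9 and y_solder = 1.5.
Shadow price of solder = 1.5.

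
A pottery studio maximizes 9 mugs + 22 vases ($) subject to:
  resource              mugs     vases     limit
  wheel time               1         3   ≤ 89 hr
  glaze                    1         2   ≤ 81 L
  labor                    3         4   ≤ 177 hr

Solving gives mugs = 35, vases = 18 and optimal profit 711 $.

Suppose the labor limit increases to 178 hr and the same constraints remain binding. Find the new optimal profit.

Check each constraint at x*: wheel time 89/89 (tight); glaze 71/81 (slack 10); labor 177/177 (tight).
Slack constraints have shadow price 0 (complementary slackness).
The binding rows give the dual system: 1·y_wheel time + 3·y_labor = 9 and 3·y_wheel time + 4·y_labor = 22.
→ y_wheel time = 6 and y_labor = 1.
Δz = y_labor·Δb = 1 × (1) = 1, so new z* = 711 + 1 = 712.

712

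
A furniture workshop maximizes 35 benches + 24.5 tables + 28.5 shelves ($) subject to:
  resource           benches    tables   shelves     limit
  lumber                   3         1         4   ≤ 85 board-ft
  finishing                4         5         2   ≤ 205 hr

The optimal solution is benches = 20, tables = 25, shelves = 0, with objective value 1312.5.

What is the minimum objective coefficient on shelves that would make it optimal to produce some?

35

At the optimum: lumber uses 85 of 85 (binding); finishing uses 205 of 205 (binding).
From A_Bᵀ y = c: 3·y_lumber + 4·y_finishing = 35; 1·y_lumber + 5·y_finishing = 24.5.
Solving: y_lumber = 7, y_finishing = 3.5.
shelves enters the basis when its profit ≥ yᵀa₃ = 7·4 + 3.5·2 = 35.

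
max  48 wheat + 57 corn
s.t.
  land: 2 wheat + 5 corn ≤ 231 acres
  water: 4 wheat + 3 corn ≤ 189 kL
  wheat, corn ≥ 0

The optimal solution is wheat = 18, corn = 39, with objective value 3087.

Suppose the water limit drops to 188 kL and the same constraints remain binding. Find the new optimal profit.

Both land and water are binding at x*.
The binding rows give the dual system: 2·y_land + 4·y_water = 48 and 5·y_land + 3·y_water = 57.
This yields shadow prices y_land = 6, y_water = 9.
Δz = y_water·Δb = 9 × (-1) = -9, so new z* = 3087 − 9 = 3078.

3078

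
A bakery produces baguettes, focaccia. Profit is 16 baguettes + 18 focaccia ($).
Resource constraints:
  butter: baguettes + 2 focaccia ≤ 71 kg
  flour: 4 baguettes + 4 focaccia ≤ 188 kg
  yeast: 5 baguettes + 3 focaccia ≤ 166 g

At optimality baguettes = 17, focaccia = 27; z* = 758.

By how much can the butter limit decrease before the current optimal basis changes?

Binding constraints: butter, yeast. The basis is B = [[1,2],[5,3]] with det -7.
Per unit decrease in butter, x* moves by d = (0.4286, -0.7143).
The basis stays optimal until focaccia reaches 0; allowable decrease = 37.8 kg.

37.8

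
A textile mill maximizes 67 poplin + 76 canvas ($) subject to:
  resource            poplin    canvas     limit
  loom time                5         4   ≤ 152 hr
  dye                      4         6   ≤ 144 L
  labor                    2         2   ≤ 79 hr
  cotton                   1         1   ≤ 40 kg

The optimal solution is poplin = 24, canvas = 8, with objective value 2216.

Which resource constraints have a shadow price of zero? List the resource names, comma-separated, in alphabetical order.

cotton, labor

loom time: 152/152 (binding)
dye: 144/144 (binding)
labor: 64/79 (slack 15)
cotton: 32/40 (slack 8)
By complementary slackness, a constraint with positive slack has shadow price 0 → cotton, labor.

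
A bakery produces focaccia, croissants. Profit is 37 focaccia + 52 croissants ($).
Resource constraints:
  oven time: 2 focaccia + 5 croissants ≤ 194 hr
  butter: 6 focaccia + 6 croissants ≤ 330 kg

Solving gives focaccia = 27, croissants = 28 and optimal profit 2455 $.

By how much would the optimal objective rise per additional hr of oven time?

5

Both oven time and butter are binding at x*.
From A_Bᵀ y = c: 2·y_oven time + 6·y_butter = 37; 5·y_oven time + 6·y_butter = 52.
→ y_oven time = 5 and y_butter = 4.5.
Shadow price of oven time = 5.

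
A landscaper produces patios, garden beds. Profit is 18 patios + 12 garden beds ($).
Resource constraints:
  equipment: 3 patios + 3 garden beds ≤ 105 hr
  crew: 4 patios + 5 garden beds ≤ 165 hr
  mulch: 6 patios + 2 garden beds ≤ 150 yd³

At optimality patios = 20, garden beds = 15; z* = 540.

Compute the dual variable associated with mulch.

Check each constraint at x*: equipment 105/105 (tight); crew 155/165 (slack 10); mulch 150/150 (tight).
Slack constraints have shadow price 0 (complementary slackness).
Dual feasibility on the basic columns requires 3·y_equipment + 6·y_mulch = 18, 3·y_equipment + 2·y_mulch = 12.
→ y_equipment = 3 and y_mulch = 1.5.
Shadow price of mulch = 1.5.

1.5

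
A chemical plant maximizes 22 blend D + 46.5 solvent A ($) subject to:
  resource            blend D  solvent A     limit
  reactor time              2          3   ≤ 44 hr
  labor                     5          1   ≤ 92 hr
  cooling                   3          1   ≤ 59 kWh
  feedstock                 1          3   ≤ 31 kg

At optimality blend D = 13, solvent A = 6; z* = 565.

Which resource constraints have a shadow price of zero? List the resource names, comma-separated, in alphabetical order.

cooling, labor

reactor time: 44/44 (binding)
labor: 71/92 (slack 21)
cooling: 45/59 (slack 14)
feedstock: 31/31 (binding)
By complementary slackness, a constraint with positive slack has shadow price 0 → cooling, labor.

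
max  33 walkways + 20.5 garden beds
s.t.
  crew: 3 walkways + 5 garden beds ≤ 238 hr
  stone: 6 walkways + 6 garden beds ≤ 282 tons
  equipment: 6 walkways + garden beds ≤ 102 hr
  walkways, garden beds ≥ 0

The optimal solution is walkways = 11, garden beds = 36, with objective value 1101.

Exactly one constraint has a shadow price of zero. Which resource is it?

crew

crew: 213/238 (slack 25)
stone: 282/282 (binding)
equipment: 102/102 (binding)
By complementary slackness, a constraint with positive slack has shadow price 0 → crew.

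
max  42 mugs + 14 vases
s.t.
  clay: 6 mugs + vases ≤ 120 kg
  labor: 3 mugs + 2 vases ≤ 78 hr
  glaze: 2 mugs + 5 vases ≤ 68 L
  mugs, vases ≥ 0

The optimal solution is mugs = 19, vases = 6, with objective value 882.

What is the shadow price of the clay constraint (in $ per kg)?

At the optimum: clay uses 120 of 120 (binding); labor uses 69 of 78 (slack = 9); glaze uses 68 of 68 (binding).
By complementary slackness, y = 0 for the non-binding constraint.
From A_Bᵀ y = c: 6·y_clay + 2·y_glaze = 42; 1·y_clay + 5·y_glaze = 14.
→ y_clay = 6.5 and y_glaze = 1.5.
Shadow price of clay = 6.5.

6.5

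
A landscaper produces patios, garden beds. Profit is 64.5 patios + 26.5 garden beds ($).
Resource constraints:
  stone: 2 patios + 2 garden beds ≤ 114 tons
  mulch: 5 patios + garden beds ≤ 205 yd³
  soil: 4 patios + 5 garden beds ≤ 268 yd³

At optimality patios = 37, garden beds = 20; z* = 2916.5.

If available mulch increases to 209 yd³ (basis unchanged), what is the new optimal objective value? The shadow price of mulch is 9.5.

2954.5

Δb = 4, so new z* = 2916.5 + (9.5)·(4) = 2916.5 + 38 = 2954.5.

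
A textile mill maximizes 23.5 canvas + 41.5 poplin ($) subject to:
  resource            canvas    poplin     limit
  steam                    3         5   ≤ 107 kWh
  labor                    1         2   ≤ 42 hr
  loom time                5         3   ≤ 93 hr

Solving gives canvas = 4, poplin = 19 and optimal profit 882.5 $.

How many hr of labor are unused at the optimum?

labor used = 1·4 + 2·19 = 42; slack = 42 − 42 = 0.

0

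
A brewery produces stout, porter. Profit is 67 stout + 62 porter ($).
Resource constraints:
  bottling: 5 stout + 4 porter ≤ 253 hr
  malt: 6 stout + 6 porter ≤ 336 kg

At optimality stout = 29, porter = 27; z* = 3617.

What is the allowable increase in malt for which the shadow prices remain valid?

43.5

Binding constraints: bottling, malt. The basis is B = [[5,4],[6,6]] with det 6.
Per unit increase in malt, x* moves by d = (-0.6667, 0.8333).
The basis stays optimal until stout reaches 0; allowable increase = 43.5 kg.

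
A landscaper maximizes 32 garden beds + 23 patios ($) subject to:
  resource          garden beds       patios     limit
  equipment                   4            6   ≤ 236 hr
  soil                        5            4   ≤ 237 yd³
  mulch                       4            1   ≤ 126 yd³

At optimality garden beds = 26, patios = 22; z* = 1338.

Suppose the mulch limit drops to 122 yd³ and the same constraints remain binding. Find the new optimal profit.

At the optimum: equipment uses 236 of 236 (binding); soil uses 218 of 237 (slack = 19); mulch uses 126 of 126 (binding).
By complementary slackness, y = 0 for the non-binding constraint.
From A_Bᵀ y = c: 4·y_equipment + 4·y_mulch = 32; 6·y_equipment + 1·y_mulch = 23.
This yields shadow prices y_equipment = 3, y_mulch = 5.
Δz = y_mulch·Δb = 5 × (-4) = -20, so new z* = 1338 − 20 = 1318.

1318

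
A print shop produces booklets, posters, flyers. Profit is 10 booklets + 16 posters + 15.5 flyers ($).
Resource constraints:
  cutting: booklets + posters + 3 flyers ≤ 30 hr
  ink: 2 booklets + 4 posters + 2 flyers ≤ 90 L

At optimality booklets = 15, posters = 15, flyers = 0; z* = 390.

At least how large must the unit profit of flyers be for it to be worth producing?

Both cutting and ink are binding at x*.
From A_Bᵀ y = c: 1·y_cutting + 2·y_ink = 10; 1·y_cutting + 4·y_ink = 16.
Solving: y_cutting = 4, y_ink = 3.
flyers enters the basis when its profit ≥ yᵀa₃ = 4·3 + 3·2 = 18.

18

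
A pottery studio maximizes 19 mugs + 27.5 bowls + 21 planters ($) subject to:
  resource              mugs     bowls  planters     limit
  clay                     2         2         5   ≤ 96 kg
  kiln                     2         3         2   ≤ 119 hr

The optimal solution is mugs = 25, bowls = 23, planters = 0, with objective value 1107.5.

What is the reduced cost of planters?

Both clay and kiln are binding at x*.
Dual feasibility on the basic columns requires 2·y_clay + 2·y_kiln = 19, 2·y_clay + 3·y_kiln = 27.5.
→ y_clay = 1 and y_kiln = 8.5.
Reduced cost of planters: c₃ − yᵀa₃ = 21 − (1·5 + 8.5·2) = 21 − 22 = -1.

-1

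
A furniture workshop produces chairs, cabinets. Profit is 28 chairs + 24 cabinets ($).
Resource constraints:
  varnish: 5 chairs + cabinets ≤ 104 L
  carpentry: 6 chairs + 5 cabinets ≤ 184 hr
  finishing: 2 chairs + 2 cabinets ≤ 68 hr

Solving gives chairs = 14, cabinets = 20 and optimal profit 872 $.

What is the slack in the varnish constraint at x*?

varnish used = 5·14 + 1·20 = 90; slack = 104 − 90 = 14.

14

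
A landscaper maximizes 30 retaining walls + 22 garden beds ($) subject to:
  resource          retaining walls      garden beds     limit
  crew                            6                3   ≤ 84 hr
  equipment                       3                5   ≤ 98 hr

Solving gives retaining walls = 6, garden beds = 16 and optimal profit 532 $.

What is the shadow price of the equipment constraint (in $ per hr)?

Check each constraint at x*: crew 84/84 (tight); equipment 98/98 (tight).
Dual feasibility on the basic columns requires 6·y_crew + 3·y_equipment = 30, 3·y_crew + 5·y_equipment = 22.
This yields shadow prices y_crew = 4, y_equipment = 2.
Shadow price of equipment = 2.

2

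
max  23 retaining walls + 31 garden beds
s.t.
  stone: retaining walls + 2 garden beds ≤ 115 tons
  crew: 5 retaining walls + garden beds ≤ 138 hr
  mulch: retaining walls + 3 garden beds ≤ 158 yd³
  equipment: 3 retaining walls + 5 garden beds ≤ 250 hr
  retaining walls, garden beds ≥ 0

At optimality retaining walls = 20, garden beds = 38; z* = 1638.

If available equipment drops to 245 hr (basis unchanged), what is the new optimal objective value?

Check each constraint at x*: stone 96/115 (slack 19); crew 138/138 (tight); mulch 134/158 (slack 24); equipment 250/250 (tight).
Since stone, mulch are not tight, their duals are 0.
From A_Bᵀ y = c: 5·y_crew + 3·y_equipment = 23; 1·y_crew + 5·y_equipment = 31.
Solving: y_crew = 1, y_equipment = 6.
Δz = y_equipment·Δb = 6 × (-5) = -30, so new z* = 1638 − 30 = 1608.

1608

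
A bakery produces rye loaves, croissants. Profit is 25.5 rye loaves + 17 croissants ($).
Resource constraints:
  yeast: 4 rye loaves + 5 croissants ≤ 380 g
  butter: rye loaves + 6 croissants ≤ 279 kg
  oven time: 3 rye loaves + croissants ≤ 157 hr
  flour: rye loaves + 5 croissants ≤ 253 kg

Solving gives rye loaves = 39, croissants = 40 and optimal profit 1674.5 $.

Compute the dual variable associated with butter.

At the optimum: yeast uses 356 of 380 (slack = 24); butter uses 279 of 279 (binding); oven time uses 157 of 157 (binding); flour uses 239 of 253 (slack = 14).
Slack constraints have shadow price 0 (complementary slackness).
From A_Bᵀ y = c: 1·y_butter + 3·y_oven time = 25.5; 6·y_butter + 1·y_oven time = 17.
This yields shadow prices y_butter = 1.5, y_oven time = 8.
Shadow price of butter = 1.5.

1.5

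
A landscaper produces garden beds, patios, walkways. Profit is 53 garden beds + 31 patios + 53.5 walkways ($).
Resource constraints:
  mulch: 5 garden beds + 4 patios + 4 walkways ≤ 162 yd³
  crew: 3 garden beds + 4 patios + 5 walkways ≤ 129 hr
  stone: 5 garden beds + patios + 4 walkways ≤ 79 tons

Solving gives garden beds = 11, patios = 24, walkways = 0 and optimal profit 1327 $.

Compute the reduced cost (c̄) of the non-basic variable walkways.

-4.5

Binding: crew and stone. Non-binding: mulch (11 unused).
By complementary slackness, y = 0 for the non-binding constraint.
Dual feasibility on the basic columns requires 3·y_crew + 5·y_stone = 53, 4·y_crew + 1·y_stone = 31.
Solving: y_crew = 6, y_stone = 7.
Reduced cost of walkways: c₃ − yᵀa₃ = 53.5 − (6·5 + 7·4) = 53.5 − 58 = -4.5.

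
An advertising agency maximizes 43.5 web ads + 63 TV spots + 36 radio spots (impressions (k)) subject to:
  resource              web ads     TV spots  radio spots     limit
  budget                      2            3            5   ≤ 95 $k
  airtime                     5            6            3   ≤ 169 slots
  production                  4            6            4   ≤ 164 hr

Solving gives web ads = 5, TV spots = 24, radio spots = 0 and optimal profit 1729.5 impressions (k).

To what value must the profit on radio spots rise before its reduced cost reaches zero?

40.5

Binding: airtime and production. Non-binding: budget (13 unused).
By complementary slackness, y = 0 for the non-binding constraint.
Dual feasibility on the basic columns requires 5·y_airtime + 4·y_production = 43.5, 6·y_airtime + 6·y_production = 63.
Solving: y_airtime = 1.5, y_production = 9.
radio spots enters the basis when its profit ≥ yᵀa₃ = 1.5·3 + 9·4 = 40.5.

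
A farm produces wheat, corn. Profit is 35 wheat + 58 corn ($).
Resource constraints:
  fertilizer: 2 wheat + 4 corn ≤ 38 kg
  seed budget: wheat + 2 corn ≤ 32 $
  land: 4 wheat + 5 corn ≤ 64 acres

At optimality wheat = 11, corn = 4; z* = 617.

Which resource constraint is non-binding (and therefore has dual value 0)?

seed budget

fertilizer: 38/38 (binding)
seed budget: 19/32 (slack 13)
land: 64/64 (binding)
By complementary slackness, a constraint with positive slack has shadow price 0 → seed budget.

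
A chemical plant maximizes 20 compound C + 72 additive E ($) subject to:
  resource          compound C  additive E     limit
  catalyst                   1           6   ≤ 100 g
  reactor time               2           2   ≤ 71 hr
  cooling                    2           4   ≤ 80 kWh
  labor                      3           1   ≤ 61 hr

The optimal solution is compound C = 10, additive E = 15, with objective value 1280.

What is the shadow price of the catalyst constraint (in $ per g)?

8

Check each constraint at x*: catalyst 100/100 (tight); reactor time 50/71 (slack 21); cooling 80/80 (tight); labor 45/61 (slack 16).
By complementary slackness, y = 0 for the non-binding constraints.
The binding rows give the dual system: 1·y_catalyst + 2·y_cooling = 20 and 6·y_catalyst + 4·y_cooling = 72.
Solving: y_catalyst = 8, y_cooling = 6.
Shadow price of catalyst = 8.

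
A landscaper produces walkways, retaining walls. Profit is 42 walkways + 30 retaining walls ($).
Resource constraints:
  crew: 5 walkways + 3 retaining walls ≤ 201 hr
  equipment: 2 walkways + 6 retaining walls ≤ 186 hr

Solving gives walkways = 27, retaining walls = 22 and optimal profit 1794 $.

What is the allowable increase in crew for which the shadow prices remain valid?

264

Binding constraints: crew, equipment. The basis is B = [[5,3],[2,6]] with det 24.
Per unit increase in crew, x* moves by d = (0.25, -0.0833).
The basis stays optimal until retaining walls reaches 0; allowable increase = 264 hr.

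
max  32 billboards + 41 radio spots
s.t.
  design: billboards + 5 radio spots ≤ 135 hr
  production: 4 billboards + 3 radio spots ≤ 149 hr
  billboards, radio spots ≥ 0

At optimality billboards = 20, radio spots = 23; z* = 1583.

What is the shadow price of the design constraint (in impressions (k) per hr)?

4

Both design and production are binding at x*.
Dual feasibility on the basic columns requires 1·y_design + 4·y_production = 32, 5·y_design + 3·y_production = 41.
This yields shadow prices y_design = 4, y_production = 7.
Shadow price of design = 4.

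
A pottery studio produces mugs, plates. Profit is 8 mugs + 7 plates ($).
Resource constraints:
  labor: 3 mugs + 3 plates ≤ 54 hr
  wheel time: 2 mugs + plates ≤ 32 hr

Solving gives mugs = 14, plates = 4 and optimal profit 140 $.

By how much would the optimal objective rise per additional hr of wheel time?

Check each constraint at x*: labor 54/54 (tight); wheel time 32/32 (tight).
The binding rows give the dual system: 3·y_labor + 2·y_wheel time = 8 and 3·y_labor + 1·y_wheel time = 7.
This yields shadow prices y_labor = 2, y_wheel time = 1.
Shadow price of wheel time = 1.

1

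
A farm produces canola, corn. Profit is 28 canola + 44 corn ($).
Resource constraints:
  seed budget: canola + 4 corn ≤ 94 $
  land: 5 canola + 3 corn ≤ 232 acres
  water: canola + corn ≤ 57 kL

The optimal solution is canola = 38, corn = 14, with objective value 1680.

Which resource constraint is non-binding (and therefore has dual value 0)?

seed budget: 94/94 (binding)
land: 232/232 (binding)
water: 52/57 (slack 5)
By complementary slackness, a constraint with positive slack has shadow price 0 → water.

water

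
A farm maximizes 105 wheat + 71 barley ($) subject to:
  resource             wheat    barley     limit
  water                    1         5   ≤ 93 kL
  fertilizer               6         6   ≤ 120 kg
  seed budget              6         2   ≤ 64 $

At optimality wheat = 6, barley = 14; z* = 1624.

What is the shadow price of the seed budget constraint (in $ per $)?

8.5

At the optimum: water uses 76 of 93 (slack = 17); fertilizer uses 120 of 120 (binding); seed budget uses 64 of 64 (binding).
By complementary slackness, y = 0 for the non-binding constraint.
Dual feasibility on the basic columns requires 6·y_fertilizer + 6·y_seed budget = 105, 6·y_fertilizer + 2·y_seed budget = 71.
Solving: y_fertilizer = 9, y_seed budget = 8.5.
Shadow price of seed budget = 8.5.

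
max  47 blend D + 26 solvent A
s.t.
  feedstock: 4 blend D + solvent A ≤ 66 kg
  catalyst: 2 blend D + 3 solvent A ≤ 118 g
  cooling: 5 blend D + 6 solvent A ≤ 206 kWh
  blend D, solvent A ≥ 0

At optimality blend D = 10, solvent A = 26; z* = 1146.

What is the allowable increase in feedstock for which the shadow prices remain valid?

Binding constraints: feedstock, cooling. The basis is B = [[4,1],[5,6]] with det 19.
Per unit increase in feedstock, x* moves by d = (0.3158, -0.2632).
The basis stays optimal until solvent A reaches 0; allowable increase = 98.8 kg.

98.8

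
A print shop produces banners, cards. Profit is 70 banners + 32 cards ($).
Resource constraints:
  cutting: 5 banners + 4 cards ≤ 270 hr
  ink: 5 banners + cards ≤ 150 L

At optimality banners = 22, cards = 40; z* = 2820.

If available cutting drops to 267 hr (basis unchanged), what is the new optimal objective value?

2802

Both cutting and ink are binding at x*.
The binding rows give the dual system: 5·y_cutting + 5·y_ink = 70 and 4·y_cutting + 1·y_ink = 32.
Solving: y_cutting = 6, y_ink = 8.
Δz = y_cutting·Δb = 6 × (-3) = -18, so new z* = 2820 − 18 = 2802.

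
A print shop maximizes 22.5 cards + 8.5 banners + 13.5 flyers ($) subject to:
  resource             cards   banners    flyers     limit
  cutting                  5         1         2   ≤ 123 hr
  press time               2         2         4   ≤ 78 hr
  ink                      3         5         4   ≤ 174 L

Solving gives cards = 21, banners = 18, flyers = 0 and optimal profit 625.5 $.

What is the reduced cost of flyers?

At the optimum: cutting uses 123 of 123 (binding); press time uses 78 of 78 (binding); ink uses 153 of 174 (slack = 21).
Slack constraints have shadow price 0 (complementary slackness).
The binding rows give the dual system: 5·y_cutting + 2·y_press time = 22.5 and 1·y_cutting + 2·y_press time = 8.5.
Solving: y_cutting = 3.5, y_press time = 2.5.
Reduced cost of flyers: c₃ − yᵀa₃ = 13.5 − (3.5·2 + 2.5·4) = 13.5 − 17 = -3.5.

-3.5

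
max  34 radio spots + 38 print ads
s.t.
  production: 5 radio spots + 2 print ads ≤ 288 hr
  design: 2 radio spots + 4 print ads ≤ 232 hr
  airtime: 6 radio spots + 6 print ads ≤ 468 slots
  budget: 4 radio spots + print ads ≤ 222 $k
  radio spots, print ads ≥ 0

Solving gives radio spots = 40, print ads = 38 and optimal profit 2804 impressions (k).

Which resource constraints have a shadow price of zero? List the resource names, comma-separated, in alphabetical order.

production: 276/288 (slack 12)
design: 232/232 (binding)
airtime: 468/468 (binding)
budget: 198/222 (slack 24)
By complementary slackness, a constraint with positive slack has shadow price 0 → budget, production.

budget, production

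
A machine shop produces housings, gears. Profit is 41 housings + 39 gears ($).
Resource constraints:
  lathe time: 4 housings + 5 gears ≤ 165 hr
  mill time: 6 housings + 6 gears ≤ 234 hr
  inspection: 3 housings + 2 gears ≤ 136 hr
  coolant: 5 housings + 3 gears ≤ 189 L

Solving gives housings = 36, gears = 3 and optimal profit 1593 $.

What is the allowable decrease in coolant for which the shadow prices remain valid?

12

Binding constraints: mill time, coolant. The basis is B = [[6,6],[5,3]] with det -12.
Per unit decrease in coolant, x* moves by d = (-0.5, 0.5).
The basis stays optimal until lathe time becomes binding; allowable decrease = 12 L.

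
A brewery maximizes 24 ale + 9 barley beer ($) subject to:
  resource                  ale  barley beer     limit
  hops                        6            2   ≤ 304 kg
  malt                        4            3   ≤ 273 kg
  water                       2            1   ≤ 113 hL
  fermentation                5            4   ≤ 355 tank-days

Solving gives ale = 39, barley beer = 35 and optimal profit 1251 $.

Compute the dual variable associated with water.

Binding: hops and water. Non-binding: malt (12 unused), fermentation (20 unused).
By complementary slackness, y = 0 for the non-binding constraints.
From A_Bᵀ y = c: 6·y_hops + 2·y_water = 24; 2·y_hops + 1·y_water = 9.
Solving: y_hops = 3, y_water = 3.
Shadow price of water = 3.

3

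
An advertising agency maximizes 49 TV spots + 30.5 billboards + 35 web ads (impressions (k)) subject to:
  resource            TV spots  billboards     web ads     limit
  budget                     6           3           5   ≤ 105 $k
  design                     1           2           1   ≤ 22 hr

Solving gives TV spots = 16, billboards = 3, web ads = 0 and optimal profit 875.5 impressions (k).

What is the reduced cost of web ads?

Check each constraint at x*: budget 105/105 (tight); design 22/22 (tight).
From A_Bᵀ y = c: 6·y_budget + 1·y_design = 49; 3·y_budget + 2·y_design = 30.5.
This yields shadow prices y_budget = 7.5, y_design = 4.
Reduced cost of web ads: c₃ − yᵀa₃ = 35 − (7.5·5 + 4·1) = 35 − 41.5 = -6.5.

-6.5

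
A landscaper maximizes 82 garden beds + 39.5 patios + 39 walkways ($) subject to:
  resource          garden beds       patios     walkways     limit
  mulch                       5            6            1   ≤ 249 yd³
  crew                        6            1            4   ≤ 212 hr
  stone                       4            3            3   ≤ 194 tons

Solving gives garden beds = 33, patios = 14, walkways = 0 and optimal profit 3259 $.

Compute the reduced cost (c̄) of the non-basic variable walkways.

-4

At the optimum: mulch uses 249 of 249 (binding); crew uses 212 of 212 (binding); stone uses 174 of 194 (slack = 20).
Since stone is not tight, its dual is 0.
Dual feasibility on the basic columns requires 5·y_mulch + 6·y_crew = 82, 6·y_mulch + 1·y_crew = 39.5.
→ y_mulch = 5 and y_crew = 9.5.
Reduced cost of walkways: c₃ − yᵀa₃ = 39 − (5·1 + 9.5·4) = 39 − 43 = -4.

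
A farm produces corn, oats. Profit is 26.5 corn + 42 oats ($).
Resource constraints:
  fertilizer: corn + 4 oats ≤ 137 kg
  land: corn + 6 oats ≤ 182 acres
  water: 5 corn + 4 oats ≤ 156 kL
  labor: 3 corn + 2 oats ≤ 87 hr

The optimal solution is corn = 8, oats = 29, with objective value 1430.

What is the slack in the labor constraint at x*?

labor used = 3·8 + 2·29 = 82; slack = 87 − 82 = 5.

5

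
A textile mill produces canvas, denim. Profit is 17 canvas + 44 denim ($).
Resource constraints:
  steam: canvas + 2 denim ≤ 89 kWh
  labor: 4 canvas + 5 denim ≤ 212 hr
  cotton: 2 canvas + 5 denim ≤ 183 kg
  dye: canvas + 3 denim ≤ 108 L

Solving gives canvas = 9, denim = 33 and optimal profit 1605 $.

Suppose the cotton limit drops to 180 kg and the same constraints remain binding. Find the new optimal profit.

1584

Check each constraint at x*: steam 75/89 (slack 14); labor 201/212 (slack 11); cotton 183/183 (tight); dye 108/108 (tight).
By complementary slackness, y = 0 for the non-binding constraints.
Dual feasibility on the basic columns requires 2·y_cotton + 1·y_dye = 17, 5·y_cotton + 3·y_dye = 44.
This yields shadow prices y_cotton = 7, y_dye = 3.
Δz = y_cotton·Δb = 7 × (-3) = -21, so new z* = 1605 − 21 = 1584.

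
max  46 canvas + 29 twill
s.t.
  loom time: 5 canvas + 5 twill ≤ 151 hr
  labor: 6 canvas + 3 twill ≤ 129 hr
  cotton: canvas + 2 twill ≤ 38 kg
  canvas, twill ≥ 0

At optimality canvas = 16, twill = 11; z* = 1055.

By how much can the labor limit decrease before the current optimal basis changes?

Binding constraints: labor, cotton. The basis is B = [[6,3],[1,2]] with det 9.
Per unit decrease in labor, x* moves by d = (-0.2222, 0.1111).
The basis stays optimal until canvas reaches 0; allowable decrease = 72 hr.

72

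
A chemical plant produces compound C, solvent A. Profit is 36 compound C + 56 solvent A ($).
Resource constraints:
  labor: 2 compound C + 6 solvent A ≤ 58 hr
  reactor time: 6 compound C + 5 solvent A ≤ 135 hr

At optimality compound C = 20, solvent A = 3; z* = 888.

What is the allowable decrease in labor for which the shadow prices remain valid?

Binding constraints: labor, reactor time. The basis is B = [[2,6],[6,5]] with det -26.
Per unit decrease in labor, x* moves by d = (0.1923, -0.2308).
The basis stays optimal until solvent A reaches 0; allowable decrease = 13 hr.

13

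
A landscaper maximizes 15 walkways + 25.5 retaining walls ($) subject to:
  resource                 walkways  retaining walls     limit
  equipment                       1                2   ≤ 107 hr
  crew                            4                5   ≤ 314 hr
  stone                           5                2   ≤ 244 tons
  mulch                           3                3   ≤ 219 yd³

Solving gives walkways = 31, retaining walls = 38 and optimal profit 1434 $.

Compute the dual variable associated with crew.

Binding: equipment and crew. Non-binding: stone (13 unused), mulch (12 unused).
By complementary slackness, y = 0 for the non-binding constraints.
From A_Bᵀ y = c: 1·y_equipment + 4·y_crew = 15; 2·y_equipment + 5·y_crew = 25.5.
This yields shadow prices y_equipment = 9, y_crew = 1.5.
Shadow price of crew = 1.5.

1.5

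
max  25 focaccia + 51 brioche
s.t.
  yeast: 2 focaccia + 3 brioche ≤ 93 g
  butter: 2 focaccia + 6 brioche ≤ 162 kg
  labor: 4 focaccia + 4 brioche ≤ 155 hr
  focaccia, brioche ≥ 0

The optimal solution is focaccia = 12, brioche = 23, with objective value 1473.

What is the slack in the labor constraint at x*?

15

labor used = 4·12 + 4·23 = 140; slack = 155 − 140 = 15.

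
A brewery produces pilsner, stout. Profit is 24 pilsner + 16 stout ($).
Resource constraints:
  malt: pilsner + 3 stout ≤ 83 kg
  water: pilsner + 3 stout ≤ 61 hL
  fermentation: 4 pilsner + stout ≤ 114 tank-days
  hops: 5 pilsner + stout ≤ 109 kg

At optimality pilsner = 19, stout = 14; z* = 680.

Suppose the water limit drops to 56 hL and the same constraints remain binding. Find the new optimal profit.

660

At the optimum: malt uses 61 of 83 (slack = 22); water uses 61 of 61 (binding); fermentation uses 90 of 114 (slack = 24); hops uses 109 of 109 (binding).
By complementary slackness, y = 0 for the non-binding constraints.
The binding rows give the dual system: 1·y_water + 5·y_hops = 24 and 3·y_water + 1·y_hops = 16.
This yields shadow prices y_water = 4, y_hops = 4.
Δz = y_water·Δb = 4 × (-5) = -20, so new z* = 680 − 20 = 660.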